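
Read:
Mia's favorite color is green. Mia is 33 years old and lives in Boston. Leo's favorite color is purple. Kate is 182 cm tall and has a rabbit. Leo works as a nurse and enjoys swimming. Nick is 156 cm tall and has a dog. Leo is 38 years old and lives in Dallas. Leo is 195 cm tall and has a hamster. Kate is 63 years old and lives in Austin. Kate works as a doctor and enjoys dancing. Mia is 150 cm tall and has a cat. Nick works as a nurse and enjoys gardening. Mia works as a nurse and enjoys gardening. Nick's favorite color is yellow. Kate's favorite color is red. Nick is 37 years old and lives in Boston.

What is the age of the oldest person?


Oldest: Kate at 63

63


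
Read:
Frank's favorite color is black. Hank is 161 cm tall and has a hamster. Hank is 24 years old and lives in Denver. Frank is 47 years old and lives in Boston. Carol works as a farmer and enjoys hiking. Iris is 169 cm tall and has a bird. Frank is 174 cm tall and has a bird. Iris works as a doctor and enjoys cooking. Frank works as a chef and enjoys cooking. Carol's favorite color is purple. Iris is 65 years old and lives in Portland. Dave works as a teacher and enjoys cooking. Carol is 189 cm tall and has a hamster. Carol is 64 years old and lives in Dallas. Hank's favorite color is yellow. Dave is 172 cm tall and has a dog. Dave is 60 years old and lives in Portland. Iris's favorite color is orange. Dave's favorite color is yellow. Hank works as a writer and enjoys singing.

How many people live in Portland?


Count in Portland: 2

2


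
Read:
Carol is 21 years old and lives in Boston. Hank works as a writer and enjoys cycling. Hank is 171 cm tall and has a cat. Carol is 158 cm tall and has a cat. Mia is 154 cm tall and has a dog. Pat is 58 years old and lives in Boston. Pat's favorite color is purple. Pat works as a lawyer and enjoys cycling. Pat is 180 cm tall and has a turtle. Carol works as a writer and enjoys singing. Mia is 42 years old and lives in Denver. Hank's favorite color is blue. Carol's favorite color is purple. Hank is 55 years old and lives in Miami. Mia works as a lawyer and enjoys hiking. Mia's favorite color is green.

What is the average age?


Sum=176, n=4, avg=44

44


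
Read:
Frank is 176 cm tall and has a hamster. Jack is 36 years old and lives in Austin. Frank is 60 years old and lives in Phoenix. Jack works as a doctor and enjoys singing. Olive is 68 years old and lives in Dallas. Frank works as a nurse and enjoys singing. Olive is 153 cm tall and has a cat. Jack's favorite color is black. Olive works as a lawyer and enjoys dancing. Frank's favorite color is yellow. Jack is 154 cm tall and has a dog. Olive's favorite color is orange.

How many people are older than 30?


Filter: 3

3


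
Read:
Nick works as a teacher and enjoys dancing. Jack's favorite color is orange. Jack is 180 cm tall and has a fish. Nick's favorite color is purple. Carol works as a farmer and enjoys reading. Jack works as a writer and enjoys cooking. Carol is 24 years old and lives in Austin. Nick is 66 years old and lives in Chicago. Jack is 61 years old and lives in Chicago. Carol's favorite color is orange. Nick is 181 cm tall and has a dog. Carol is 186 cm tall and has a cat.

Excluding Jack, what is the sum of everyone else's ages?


Sum (excluding Jack): 90

90


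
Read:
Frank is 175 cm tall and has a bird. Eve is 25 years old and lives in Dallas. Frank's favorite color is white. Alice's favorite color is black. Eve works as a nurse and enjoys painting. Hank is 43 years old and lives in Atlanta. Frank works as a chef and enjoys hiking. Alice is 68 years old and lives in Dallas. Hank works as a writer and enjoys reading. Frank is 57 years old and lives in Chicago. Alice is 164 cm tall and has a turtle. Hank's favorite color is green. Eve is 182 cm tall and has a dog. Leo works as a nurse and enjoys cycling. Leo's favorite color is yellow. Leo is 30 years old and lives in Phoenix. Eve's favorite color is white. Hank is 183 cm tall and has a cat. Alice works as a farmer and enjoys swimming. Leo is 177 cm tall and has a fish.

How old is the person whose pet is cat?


Person with pet=cat is Hank, age 43

43


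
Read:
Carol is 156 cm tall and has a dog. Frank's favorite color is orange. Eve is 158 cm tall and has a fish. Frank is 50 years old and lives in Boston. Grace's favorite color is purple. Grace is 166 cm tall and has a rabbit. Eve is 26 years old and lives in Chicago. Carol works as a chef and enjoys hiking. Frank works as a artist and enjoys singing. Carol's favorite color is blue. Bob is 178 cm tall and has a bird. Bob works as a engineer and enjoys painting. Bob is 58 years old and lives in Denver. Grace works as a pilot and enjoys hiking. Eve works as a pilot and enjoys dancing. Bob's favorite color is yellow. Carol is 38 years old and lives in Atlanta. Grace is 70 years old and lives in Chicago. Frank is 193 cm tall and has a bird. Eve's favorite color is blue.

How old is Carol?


Carol is 38 years old

38


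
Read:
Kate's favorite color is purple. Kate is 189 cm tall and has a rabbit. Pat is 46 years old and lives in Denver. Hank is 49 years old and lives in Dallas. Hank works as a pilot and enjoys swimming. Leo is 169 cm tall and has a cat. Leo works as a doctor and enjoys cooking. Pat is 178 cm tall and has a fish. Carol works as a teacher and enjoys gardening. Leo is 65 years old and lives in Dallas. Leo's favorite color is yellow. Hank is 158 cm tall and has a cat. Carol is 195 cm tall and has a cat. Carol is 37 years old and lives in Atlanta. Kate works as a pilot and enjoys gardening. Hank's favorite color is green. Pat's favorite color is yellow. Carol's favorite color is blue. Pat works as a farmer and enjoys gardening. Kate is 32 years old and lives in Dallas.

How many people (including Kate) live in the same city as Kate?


Kate lives in Dallas. Count = 3

3


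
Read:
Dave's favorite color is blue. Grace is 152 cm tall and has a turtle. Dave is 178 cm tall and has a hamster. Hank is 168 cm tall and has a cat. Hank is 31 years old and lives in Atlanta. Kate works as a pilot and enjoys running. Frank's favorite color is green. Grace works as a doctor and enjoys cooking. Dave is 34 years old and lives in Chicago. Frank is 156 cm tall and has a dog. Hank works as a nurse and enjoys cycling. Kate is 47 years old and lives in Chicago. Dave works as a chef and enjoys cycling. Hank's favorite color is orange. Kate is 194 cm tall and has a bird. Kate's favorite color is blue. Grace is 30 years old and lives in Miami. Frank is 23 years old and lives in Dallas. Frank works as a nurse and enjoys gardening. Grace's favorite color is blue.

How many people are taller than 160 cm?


Taller than 160: 3

3


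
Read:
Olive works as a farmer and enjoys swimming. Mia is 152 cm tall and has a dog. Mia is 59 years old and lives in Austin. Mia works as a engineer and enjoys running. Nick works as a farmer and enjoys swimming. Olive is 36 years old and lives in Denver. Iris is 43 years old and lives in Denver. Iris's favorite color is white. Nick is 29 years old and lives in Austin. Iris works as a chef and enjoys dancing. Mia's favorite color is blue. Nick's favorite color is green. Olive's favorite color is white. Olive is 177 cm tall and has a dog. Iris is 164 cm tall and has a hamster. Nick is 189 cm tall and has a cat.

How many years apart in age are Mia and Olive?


59 vs 36, diff = 23

23


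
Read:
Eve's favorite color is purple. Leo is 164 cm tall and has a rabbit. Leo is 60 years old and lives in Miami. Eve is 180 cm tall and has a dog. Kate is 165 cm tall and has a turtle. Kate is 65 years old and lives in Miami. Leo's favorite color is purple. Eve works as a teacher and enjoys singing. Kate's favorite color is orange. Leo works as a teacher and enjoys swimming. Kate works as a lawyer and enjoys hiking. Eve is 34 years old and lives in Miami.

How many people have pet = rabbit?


Count: 1

1


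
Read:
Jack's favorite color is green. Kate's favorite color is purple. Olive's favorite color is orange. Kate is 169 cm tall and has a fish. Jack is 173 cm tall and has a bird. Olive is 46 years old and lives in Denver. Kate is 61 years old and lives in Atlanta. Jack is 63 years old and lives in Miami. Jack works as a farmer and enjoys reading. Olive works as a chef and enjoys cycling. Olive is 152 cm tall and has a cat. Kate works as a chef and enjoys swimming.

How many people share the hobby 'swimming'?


Count: 1

1


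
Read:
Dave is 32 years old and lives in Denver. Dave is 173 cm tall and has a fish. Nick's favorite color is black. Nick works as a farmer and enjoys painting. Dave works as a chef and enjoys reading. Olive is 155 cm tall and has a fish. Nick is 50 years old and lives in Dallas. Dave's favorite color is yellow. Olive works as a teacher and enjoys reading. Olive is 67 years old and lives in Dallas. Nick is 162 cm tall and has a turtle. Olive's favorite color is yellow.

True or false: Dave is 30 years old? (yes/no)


Dave is actually 32. no

no


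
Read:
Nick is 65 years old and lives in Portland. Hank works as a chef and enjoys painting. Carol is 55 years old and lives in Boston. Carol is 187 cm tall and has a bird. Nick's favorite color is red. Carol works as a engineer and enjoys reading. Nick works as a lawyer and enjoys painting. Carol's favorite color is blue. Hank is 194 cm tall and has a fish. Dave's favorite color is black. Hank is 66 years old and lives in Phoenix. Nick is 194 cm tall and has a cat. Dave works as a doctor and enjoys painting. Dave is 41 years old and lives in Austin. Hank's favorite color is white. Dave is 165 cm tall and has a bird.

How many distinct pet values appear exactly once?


Unique pet values: 2

2


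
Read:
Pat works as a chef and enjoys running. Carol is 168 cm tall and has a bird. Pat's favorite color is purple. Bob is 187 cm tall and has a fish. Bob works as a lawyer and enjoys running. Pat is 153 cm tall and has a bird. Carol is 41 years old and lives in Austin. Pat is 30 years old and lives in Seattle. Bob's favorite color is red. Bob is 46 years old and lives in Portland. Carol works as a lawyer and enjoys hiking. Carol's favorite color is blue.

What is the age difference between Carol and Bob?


|41 - 46| = 5

5


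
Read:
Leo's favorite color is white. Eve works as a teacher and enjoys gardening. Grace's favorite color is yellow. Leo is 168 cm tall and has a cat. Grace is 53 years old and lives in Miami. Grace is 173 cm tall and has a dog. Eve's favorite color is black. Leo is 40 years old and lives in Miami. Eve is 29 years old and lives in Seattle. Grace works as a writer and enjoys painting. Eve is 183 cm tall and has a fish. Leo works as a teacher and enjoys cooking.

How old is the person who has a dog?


Person with dog is Grace, age 53

53


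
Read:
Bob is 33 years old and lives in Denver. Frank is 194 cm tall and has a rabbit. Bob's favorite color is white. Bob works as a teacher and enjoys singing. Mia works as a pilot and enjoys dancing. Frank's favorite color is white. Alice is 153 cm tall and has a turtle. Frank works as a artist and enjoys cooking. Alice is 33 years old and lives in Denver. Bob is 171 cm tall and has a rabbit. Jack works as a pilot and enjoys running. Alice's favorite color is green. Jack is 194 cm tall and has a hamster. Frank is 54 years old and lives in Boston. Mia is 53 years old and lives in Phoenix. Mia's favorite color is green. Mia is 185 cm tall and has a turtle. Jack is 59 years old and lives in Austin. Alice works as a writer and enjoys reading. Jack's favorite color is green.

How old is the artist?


The artist is Frank, age 54

54


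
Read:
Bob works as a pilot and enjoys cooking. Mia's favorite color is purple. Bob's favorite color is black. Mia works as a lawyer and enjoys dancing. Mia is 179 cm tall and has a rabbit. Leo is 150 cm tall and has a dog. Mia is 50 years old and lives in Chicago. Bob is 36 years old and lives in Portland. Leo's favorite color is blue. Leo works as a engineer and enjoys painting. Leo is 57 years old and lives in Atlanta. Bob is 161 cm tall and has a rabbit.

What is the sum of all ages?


57+50+36 = 143

143


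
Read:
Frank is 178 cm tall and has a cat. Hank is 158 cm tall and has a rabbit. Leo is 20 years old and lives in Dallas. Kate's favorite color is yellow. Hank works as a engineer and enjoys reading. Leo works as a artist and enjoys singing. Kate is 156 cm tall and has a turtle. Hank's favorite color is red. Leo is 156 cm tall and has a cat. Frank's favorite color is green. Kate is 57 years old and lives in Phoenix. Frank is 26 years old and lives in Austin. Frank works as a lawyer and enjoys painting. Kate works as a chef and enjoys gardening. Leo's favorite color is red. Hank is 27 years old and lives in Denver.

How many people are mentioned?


People: Frank, Hank, Leo, Kate. Count = 4

4


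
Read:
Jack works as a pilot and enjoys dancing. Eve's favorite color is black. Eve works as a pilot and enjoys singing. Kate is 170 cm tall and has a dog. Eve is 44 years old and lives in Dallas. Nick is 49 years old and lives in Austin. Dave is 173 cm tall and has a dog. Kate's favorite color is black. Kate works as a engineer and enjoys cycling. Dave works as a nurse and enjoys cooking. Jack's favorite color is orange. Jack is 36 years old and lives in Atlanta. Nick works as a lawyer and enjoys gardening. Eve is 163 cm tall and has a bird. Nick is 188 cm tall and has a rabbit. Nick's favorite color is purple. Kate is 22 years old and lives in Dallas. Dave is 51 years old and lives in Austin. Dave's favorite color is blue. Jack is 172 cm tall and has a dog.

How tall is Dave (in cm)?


Dave is 173 cm tall

173


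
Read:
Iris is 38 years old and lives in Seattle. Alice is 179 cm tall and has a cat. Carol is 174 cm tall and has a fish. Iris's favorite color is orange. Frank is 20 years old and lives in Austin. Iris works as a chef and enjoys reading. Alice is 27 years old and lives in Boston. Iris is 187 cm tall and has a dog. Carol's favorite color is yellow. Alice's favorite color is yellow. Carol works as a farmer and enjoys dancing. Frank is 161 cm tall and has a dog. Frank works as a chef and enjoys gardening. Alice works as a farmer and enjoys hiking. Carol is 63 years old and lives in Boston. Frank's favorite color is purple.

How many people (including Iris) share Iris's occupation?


Iris is a chef. Count = 2

2


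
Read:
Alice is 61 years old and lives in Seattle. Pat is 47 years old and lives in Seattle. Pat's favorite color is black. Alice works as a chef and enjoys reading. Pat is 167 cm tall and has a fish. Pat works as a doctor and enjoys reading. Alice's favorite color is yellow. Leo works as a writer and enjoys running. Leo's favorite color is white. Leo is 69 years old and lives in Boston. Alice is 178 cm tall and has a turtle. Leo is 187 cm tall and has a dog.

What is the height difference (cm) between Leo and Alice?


|187 - 178| = 9

9


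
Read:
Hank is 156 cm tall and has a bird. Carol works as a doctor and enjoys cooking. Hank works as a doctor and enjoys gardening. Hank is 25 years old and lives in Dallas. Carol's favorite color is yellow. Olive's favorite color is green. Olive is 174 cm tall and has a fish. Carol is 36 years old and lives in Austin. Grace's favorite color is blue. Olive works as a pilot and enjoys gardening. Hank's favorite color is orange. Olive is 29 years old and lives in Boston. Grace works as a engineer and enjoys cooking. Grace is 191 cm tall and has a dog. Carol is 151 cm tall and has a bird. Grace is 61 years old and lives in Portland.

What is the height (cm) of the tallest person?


Tallest: Grace at 191 cm

191


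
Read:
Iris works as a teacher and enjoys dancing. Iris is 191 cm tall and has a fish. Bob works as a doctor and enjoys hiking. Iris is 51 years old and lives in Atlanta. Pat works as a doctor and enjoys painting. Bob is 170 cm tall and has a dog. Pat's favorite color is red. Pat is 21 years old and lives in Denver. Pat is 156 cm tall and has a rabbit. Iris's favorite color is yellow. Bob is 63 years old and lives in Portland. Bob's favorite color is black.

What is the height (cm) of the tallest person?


Tallest: Iris at 191 cm

191


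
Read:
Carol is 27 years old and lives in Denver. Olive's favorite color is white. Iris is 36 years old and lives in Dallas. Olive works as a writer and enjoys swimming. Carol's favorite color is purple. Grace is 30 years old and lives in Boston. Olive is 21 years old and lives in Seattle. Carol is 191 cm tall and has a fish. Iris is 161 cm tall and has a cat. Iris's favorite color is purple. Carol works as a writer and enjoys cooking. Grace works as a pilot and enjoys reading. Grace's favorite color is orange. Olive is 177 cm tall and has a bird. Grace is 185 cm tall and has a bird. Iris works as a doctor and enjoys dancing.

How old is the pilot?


The pilot is Grace, age 30

30


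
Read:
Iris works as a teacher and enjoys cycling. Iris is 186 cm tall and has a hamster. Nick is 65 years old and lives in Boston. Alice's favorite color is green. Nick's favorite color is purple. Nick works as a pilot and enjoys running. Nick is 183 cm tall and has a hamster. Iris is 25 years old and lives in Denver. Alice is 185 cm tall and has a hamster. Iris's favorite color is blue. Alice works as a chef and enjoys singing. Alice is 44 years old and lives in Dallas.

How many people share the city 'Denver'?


Count: 1

1


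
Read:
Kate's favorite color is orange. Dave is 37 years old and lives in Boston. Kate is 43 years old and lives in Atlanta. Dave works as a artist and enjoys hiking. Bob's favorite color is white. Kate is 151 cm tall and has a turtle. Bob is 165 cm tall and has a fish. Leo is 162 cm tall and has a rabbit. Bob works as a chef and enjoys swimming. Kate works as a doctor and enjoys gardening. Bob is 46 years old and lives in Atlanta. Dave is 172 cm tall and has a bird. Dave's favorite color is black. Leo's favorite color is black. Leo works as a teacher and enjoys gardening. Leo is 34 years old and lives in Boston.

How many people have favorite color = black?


Count: 2

2


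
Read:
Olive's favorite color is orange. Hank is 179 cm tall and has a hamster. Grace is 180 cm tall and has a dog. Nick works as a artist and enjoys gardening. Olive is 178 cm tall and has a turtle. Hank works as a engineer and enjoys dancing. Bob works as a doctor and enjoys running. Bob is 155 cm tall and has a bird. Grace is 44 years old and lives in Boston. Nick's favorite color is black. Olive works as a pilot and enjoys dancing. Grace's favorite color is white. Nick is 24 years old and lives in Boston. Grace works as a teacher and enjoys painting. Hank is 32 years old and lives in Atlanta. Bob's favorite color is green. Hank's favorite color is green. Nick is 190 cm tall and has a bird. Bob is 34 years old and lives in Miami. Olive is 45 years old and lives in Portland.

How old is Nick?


Nick is 24 years old

24


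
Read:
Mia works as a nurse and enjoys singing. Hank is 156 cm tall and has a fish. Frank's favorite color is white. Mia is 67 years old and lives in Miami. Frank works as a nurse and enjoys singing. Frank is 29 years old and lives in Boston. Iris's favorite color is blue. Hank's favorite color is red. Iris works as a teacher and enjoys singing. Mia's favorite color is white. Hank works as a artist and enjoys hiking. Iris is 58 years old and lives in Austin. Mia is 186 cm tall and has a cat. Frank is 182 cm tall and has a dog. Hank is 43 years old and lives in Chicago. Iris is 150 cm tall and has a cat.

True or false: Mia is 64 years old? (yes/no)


Mia is actually 67. no

no


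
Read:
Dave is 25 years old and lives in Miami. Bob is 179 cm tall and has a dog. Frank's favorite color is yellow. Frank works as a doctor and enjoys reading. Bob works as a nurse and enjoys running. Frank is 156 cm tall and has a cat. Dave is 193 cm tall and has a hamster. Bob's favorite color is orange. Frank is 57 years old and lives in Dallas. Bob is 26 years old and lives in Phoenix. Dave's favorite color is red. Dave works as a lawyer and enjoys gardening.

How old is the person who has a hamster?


Person with hamster is Dave, age 25

25


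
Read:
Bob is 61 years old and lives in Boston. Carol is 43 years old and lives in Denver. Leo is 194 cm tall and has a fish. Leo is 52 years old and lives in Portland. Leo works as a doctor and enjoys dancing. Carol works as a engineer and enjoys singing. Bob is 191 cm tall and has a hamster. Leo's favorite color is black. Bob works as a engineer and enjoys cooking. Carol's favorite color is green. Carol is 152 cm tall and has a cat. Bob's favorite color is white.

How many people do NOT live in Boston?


Not in Boston: 2

2


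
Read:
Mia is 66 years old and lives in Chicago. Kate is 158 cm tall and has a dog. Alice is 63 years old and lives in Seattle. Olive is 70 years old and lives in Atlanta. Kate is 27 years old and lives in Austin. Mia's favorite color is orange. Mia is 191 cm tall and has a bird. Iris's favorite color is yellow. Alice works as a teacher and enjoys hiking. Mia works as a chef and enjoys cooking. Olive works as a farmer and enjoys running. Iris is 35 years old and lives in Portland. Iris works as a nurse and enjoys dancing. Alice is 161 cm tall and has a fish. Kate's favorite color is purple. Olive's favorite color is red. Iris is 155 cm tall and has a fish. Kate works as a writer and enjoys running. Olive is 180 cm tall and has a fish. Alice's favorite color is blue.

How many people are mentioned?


People: Kate, Iris, Olive, Mia, Alice. Count = 5

5


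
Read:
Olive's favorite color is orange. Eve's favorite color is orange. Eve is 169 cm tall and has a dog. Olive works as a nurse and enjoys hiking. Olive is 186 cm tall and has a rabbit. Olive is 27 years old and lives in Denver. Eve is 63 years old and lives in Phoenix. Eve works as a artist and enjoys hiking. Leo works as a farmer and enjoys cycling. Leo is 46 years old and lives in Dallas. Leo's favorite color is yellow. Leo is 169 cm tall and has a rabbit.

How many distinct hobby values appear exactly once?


Unique hobby values: 1

1


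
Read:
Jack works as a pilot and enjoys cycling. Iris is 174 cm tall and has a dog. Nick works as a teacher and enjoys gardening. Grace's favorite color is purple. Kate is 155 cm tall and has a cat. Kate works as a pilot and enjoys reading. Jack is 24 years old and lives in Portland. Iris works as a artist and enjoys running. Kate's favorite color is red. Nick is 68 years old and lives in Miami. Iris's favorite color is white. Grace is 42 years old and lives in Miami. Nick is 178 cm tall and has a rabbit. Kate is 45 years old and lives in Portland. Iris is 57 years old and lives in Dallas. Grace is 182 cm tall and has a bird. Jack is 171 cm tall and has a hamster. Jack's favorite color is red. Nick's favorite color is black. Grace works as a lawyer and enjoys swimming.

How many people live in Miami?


Count in Miami: 2

2


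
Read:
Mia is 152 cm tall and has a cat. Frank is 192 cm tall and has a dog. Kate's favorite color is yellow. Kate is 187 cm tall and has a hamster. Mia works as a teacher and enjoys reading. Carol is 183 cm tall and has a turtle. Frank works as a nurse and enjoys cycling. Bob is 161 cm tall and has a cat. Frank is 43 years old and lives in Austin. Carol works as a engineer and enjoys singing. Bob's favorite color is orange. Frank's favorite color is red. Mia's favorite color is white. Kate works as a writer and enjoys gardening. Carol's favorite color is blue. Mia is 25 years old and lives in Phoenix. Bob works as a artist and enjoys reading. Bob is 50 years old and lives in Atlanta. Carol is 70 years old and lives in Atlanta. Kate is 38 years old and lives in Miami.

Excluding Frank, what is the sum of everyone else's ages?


Sum (excluding Frank): 183

183


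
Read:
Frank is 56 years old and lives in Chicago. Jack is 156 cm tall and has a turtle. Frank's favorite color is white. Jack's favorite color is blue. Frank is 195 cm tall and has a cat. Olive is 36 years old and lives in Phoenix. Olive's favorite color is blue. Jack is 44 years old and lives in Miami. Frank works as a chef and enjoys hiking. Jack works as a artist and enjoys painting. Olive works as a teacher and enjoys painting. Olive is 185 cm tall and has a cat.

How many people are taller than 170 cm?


Taller than 170: 2

2


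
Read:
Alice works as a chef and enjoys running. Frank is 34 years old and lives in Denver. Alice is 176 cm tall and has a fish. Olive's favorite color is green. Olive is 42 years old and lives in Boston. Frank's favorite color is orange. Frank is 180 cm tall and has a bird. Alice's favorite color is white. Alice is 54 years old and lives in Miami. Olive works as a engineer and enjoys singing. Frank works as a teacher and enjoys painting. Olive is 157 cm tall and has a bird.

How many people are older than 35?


Filter: 2

2


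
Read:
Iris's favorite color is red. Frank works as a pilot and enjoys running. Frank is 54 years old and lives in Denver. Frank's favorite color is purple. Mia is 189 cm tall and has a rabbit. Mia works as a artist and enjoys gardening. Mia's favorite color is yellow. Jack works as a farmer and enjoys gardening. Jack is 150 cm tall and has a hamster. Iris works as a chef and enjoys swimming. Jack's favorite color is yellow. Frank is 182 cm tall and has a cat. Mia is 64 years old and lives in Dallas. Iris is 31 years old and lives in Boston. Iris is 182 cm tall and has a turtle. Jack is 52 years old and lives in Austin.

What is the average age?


Sum=201, n=4, avg=50.25

50.25


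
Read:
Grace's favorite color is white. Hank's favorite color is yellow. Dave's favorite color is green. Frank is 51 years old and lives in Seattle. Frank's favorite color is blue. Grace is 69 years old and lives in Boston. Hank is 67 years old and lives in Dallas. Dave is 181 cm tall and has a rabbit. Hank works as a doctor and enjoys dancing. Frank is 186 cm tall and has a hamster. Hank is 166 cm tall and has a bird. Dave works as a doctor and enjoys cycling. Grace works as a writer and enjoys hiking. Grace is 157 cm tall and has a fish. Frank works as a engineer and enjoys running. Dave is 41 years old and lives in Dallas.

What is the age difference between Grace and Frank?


|69 - 51| = 18

18


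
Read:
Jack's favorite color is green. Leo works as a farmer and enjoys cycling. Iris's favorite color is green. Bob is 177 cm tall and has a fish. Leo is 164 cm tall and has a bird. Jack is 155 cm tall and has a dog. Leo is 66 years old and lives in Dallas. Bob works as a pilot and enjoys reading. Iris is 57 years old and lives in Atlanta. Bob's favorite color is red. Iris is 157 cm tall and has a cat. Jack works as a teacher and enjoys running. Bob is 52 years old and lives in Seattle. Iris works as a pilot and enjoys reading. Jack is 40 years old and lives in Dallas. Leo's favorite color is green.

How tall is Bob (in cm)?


Bob is 177 cm tall

177


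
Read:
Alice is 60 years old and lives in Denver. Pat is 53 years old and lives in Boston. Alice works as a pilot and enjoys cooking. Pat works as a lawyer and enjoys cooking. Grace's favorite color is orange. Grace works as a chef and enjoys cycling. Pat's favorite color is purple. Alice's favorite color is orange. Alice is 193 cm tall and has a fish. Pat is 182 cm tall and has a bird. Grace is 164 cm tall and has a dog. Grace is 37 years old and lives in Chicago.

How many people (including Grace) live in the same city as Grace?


Grace lives in Chicago. Count = 1

1


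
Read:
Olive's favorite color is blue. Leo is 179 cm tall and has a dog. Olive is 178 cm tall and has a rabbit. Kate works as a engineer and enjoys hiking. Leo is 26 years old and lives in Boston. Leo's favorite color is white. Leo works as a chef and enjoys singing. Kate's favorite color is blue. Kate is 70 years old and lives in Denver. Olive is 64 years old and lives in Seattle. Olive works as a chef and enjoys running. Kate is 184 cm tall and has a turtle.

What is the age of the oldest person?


Oldest: Kate at 70

70


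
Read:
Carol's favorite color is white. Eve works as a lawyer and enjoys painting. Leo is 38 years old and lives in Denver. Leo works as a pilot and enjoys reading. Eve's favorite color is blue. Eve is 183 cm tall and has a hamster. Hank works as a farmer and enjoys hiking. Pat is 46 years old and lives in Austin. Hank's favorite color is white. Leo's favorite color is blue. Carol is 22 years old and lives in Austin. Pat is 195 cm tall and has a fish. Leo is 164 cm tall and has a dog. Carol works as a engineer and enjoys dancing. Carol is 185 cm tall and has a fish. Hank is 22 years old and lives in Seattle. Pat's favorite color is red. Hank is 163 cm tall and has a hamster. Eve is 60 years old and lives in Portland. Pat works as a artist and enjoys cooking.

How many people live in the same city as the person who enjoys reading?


Person with hobby reading is Leo, city Denver. Count = 1

1


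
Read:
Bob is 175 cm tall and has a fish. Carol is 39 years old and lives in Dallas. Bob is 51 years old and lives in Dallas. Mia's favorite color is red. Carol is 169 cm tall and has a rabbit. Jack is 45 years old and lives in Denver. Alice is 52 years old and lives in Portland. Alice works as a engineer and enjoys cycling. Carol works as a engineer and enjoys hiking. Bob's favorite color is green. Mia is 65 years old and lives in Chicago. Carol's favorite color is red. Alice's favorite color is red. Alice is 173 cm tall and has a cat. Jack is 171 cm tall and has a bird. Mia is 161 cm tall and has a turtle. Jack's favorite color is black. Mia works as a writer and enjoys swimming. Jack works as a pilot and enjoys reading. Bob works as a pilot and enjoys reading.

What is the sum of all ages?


65+39+45+51+52 = 252

252


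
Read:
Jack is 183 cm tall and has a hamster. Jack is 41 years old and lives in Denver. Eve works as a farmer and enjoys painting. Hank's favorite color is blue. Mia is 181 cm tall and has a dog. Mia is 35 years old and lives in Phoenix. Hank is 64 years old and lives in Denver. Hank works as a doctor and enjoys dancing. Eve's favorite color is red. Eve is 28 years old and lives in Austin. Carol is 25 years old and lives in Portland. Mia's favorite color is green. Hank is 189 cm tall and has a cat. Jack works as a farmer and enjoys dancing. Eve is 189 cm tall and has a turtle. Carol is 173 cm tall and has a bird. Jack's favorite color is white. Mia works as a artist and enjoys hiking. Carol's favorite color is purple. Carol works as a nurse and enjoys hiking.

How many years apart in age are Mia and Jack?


35 vs 41, diff = 6

6


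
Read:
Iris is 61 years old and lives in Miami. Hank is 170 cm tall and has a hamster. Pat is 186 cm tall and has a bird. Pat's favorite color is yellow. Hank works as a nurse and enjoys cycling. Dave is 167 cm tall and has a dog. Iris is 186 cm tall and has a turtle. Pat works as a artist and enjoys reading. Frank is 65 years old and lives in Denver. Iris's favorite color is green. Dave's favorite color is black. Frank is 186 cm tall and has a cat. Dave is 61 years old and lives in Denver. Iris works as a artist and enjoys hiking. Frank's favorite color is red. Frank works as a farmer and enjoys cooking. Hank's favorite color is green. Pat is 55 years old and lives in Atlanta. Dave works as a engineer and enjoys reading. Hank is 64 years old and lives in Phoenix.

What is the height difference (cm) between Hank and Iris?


|170 - 186| = 16

16


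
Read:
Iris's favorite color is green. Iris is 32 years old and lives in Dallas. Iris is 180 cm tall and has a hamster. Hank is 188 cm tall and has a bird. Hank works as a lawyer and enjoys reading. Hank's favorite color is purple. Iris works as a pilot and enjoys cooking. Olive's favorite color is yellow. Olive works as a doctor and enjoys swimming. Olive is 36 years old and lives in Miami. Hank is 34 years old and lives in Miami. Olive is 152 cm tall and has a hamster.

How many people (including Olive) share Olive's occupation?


Olive is a doctor. Count = 1

1


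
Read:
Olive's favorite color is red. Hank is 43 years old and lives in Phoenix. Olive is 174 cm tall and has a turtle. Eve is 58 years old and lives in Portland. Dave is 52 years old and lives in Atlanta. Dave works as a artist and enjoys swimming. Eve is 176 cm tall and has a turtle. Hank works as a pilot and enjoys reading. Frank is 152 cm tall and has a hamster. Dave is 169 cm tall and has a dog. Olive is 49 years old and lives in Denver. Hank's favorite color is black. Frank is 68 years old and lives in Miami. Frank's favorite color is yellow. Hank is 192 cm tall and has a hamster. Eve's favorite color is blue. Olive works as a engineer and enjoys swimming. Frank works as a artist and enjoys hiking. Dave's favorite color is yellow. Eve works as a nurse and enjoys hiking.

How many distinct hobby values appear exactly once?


Unique hobby values: 1

1


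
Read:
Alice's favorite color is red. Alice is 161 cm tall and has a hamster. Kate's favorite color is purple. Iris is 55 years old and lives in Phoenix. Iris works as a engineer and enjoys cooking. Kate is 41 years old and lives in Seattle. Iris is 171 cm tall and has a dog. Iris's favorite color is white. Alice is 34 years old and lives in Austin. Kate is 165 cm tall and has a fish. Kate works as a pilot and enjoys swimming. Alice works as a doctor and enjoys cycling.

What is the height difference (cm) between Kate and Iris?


|165 - 171| = 6

6


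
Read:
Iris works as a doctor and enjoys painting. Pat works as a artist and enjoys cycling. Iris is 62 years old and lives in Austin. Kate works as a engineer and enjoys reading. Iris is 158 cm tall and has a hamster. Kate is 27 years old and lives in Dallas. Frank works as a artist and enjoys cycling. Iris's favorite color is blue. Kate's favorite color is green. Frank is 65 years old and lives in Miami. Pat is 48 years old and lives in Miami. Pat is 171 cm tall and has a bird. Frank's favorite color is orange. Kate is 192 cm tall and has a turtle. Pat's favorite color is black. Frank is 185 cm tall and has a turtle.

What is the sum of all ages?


62+27+65+48 = 202

202


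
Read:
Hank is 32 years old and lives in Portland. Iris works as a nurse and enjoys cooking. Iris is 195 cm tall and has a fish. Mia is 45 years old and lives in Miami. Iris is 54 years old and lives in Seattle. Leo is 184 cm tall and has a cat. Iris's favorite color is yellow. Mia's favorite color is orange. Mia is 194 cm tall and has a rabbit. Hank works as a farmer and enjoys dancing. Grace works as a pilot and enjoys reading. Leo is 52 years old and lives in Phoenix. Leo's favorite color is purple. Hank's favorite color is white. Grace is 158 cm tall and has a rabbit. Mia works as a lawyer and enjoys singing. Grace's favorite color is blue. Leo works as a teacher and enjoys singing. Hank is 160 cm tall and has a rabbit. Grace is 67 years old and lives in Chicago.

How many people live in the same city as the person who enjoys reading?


Person with hobby reading is Grace, city Chicago. Count = 1

1


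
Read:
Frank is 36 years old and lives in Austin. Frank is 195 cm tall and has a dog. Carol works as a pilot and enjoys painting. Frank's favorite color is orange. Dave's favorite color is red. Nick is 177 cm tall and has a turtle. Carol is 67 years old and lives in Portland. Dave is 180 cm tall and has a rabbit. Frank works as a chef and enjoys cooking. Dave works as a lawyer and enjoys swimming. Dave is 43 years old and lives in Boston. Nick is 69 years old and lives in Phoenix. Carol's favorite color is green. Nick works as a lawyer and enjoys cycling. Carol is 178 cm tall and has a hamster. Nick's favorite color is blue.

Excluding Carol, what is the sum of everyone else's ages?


Sum (excluding Carol): 148

148


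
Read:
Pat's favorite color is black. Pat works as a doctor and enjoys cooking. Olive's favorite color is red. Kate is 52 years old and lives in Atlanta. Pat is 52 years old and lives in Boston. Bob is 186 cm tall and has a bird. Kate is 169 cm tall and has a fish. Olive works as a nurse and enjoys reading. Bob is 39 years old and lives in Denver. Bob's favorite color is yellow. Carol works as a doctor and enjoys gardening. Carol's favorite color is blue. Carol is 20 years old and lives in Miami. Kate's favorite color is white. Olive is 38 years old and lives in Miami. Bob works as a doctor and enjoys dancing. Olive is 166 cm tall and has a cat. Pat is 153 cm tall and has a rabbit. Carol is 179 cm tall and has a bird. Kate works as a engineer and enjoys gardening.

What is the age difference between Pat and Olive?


|52 - 38| = 14

14


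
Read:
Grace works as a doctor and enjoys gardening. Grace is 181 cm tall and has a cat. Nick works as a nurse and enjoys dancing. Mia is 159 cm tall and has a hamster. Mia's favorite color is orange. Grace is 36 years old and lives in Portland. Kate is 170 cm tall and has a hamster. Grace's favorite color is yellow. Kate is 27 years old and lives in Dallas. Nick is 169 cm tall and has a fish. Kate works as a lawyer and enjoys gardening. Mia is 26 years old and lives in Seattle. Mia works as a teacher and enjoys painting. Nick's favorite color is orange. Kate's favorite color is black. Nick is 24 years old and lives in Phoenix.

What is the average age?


Sum=113, n=4, avg=28.25

28.25


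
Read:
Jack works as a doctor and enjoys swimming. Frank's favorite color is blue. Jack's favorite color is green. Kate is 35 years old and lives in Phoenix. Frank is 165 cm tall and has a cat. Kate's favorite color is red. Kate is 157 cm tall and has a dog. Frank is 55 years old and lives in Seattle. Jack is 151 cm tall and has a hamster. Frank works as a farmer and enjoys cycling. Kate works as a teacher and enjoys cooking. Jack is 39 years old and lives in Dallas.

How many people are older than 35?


Filter: 2

2


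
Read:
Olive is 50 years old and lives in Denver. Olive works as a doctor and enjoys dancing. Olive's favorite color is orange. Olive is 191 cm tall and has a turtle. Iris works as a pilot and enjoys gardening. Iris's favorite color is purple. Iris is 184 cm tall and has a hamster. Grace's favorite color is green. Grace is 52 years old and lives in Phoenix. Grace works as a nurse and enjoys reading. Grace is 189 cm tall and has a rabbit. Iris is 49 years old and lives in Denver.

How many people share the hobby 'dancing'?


Count: 1

1


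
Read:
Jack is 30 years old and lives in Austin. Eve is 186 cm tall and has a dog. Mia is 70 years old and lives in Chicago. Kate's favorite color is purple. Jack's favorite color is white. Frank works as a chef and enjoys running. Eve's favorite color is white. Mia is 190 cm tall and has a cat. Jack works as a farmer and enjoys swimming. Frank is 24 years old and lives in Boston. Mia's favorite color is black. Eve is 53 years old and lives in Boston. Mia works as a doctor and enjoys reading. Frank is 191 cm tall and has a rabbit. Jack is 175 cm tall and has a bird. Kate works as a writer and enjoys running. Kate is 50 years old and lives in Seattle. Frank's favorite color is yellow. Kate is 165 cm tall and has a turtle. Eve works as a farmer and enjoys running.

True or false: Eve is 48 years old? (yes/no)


Eve is actually 53. no

no


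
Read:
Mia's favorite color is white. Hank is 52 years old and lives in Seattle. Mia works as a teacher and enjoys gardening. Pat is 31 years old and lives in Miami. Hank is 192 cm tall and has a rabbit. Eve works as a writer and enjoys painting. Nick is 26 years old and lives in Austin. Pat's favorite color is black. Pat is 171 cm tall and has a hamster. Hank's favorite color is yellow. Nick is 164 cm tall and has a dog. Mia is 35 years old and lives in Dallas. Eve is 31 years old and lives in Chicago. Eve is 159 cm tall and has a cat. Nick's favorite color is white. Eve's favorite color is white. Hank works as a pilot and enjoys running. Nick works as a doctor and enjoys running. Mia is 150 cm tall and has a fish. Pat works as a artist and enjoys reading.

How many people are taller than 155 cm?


Taller than 155: 4

4
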